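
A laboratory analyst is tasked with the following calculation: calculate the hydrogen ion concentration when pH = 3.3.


[H+] = 10^(-pH) = 10^(-3.3)
= 5.01×10^-4 M

5.01×10^-4 M


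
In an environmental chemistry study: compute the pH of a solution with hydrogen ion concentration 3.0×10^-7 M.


pH = -log10([H+]) = -log10(3.0×10^-7)
= 7 - log10(3.0)
= 7 - 0.48
= 6.52

6.52


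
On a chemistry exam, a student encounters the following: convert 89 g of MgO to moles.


M(MgO) = 40.31 g/mol
n = mass/M = 89/40.31 = 2.2079 mol

2.2079 mol


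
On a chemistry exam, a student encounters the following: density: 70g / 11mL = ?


ρ = mass/volume
= 70/11
= 6.364 g/mL

6.364 g/mL


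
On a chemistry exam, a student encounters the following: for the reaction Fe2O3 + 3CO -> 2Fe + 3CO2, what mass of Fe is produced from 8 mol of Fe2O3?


Mole ratio Fe:Fe2O3 = 2:1
n(Fe) = 8 × 2/1 = 16.000 mol
mass = 16.000 × 55.85 = 893.6 g

893.6 g


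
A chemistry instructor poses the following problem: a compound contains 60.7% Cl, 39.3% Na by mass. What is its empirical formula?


Assume 100 g sample. Moles of each element:
  Cl: 60.7/35.45 = 1.712 mol
  Na: 39.3/22.99 = 1.709 mol
Divide by smallest (1.709):
  Cl: 1.712/1.709 = 1.0
  Na: 1.709/1.709 = 1.0
Empirical formula: NaCl

NaCl


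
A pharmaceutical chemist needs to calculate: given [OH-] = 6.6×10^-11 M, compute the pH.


pOH = -log10([OH-]) = -log10(6.6×10^-11)
= 11 - log10(6.6) = 10.18
pH = 14 - pOH = 14 - 10.18 = 3.82

3.82


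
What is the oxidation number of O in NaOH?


O is usually -2
Oxidation number: -2

-2


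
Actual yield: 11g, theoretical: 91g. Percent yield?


% yield = actual/theoretical × 100
= 11/91 × 100
= 12.09%

12.09%


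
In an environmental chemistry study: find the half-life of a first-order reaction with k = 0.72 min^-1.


t½ = ln2/k = 0.693147/(0.72 min^-1)
= 0.9627 min

0.9627 min


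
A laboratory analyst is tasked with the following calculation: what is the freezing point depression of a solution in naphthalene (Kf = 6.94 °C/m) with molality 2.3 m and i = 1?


ΔTf = Kf × m × i
= 6.94 × 2.3 × 1
= 15.962 °C

15.962 °C


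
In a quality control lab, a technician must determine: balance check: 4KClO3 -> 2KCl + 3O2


Equation: 4KClO3 -> 2KCl + 3O2
Check atoms: Cl: 4≠2, K: 4≠2, O: 12≠6
Not balanced

No, not balanced


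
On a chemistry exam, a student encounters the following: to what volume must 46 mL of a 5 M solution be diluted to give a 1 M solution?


C1V1 = C2V2
5 × 46 = 1 × V2
V2 = 230/1 = 230.0 mL

230.0 mL


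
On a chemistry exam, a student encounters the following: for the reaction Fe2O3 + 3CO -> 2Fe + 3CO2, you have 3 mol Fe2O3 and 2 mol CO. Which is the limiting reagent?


Mole ratio available / coefficient:
  Fe2O3: 3/1 = 3.000
  CO: 2/3 = 0.667
Smaller ratio is limiting.

CO


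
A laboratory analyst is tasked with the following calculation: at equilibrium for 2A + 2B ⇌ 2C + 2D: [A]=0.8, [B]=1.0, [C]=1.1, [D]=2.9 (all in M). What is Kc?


Kc = [C]^2[D]^2/([A]^2[B]^2)
= (1.1^2 × 2.9^2)/(0.8^2 × 1.0^2)
= 10.1761/0.64
= 15.90

15.90


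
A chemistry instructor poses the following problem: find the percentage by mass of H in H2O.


M(H2O) = 2×1.008 + 1×16.0 = 18.016 g/mol
Mass of H = 2 × 1.008 = 2.016 g/mol
% H = 2.016/18.016 × 100 = 11.19%

11.19%


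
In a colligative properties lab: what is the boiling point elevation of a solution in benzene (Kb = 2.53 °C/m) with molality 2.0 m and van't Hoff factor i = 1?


ΔTb = Kb × m × i
= 2.53 × 2.0 × 1
= 5.06 °C

5.06 °C


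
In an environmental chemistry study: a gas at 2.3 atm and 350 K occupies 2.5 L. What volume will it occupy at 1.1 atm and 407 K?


P1V1/T1 = P2V2/T2
V2 = P1V1T2/(T1P2)
= 2.3×2.5×407/(350×1.1)
= 6.079 L

6.079 L


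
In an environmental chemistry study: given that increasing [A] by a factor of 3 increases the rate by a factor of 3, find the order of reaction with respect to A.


rate ∝ [A]^n
3^n = 3 → n = 1
Order in A: 1

1


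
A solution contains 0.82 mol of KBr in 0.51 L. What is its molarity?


M = n/V = 0.82/0.51 = 1.608 mol/L

1.608 M


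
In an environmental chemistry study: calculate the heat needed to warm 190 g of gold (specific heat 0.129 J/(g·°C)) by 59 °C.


q = mcΔT = 190 × 0.129 × 59
= 1446.09 J

1446.09 J


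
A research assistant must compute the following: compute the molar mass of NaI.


M(NaI) = 1×22.99 + 1×126.9
= 22.99 + 126.9
= 149.89 g/mol

149.89 g/mol


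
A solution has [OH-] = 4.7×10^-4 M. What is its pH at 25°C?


pOH = -log10([OH-]) = -log10(4.7×10^-4)
= 4 - log10(4.7) = 3.33
pH = 14 - pOH = 14 - 3.33 = 10.67

10.67


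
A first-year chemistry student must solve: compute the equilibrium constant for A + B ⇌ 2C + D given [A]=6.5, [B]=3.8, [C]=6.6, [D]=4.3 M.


Kc = [C]^2[D]/([A][B])
= (6.6^2 × 4.3^1)/(6.5^1 × 3.8^1)
= 187.308/24.7
= 7.583

7.583


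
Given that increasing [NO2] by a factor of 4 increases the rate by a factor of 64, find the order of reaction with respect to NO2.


rate ∝ [NO2]^n
4^n = 64 → n = 3
Order in NO2: 3

3


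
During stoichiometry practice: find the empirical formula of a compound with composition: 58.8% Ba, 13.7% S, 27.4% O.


Assume 100 g sample. Moles of each element:
  Ba: 58.8/137.33 = 0.428 mol
  S: 13.7/32.07 = 0.427 mol
  O: 27.4/16.0 = 1.712 mol
Divide by smallest (0.427):
  Ba: 0.428/0.427 = 1.0
  S: 0.427/0.427 = 1.0
  O: 1.712/0.427 = 4.01
Empirical formula: BaSO4

BaSO4


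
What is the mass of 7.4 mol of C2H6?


M(C2H6) = 30.07 g/mol
mass = n × M = 7.4 × 30.07 = 222.52 g

222.52 g


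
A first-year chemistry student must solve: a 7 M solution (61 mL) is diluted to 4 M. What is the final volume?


C1V1 = C2V2
7 × 61 = 4 × V2
V2 = 427/4 = 106.75 mL

106.75 mL


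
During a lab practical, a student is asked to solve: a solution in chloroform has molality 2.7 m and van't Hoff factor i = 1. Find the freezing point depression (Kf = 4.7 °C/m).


ΔTf = Kf × m × i
= 4.7 × 2.7 × 1
= 12.69 °C

12.69 °C


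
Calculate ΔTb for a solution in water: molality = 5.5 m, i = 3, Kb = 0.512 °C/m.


ΔTb = Kb × m × i
= 0.512 × 5.5 × 3
= 8.448 °C

8.448 °C


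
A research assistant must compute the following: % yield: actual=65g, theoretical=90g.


% yield = actual/theoretical × 100
= 65/90 × 100
= 72.22%

72.22%


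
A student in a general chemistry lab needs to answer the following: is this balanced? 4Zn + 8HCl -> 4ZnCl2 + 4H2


Equation: 4Zn + 8HCl -> 4ZnCl2 + 4H2
Check atoms: Cl: 8=8, H: 8=8, Zn: 4=4
Balanced

Yes, balanced


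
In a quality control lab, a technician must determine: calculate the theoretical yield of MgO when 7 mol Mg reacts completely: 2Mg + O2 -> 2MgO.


Mole ratio MgO:Mg = 2:2
n(MgO) = 7 × 2/2 = 7.000 mol
mass = 7.000 × 40.31 = 282.17 g

282.17 g


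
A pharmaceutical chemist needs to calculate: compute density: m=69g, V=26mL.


ρ = mass/volume
= 69/26
= 2.654 g/mL

2.654 g/mL


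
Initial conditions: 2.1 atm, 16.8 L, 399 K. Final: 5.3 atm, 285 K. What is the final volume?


P1V1/T1 = P2V2/T2
V2 = P1V1T2/(T1P2)
= 2.1×16.8×285/(399×5.3)
= 4.755 L

4.755 L


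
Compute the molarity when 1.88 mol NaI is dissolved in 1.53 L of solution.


M = n/V = 1.88/1.53 = 1.229 mol/L

1.229 M


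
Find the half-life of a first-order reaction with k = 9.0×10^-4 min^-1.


t½ = ln2/k = 0.693147/(9.0×10^-4 min^-1)
= 770.2 min

770.2 min


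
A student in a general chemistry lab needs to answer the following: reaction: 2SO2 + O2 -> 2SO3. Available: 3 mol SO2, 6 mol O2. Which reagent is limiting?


Mole ratio available / coefficient:
  SO2: 3/2 = 1.500
  O2: 6/1 = 6.000
Smaller ratio is limiting.

SO2


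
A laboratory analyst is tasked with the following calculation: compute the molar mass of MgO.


M(MgO) = 1×24.31 + 1×16.0
= 24.31 + 16.0
= 40.31 g/mol

40.31 g/mol


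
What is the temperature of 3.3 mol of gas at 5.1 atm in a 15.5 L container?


PV = nRT  (R = 0.08206 L·atm/(mol·K))
T = PV/(nR) = 5.1×15.5/(3.3×0.08206)
= 79.05/0.270798
= 291.92 K

291.92 K


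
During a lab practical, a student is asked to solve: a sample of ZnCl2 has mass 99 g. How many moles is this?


M(ZnCl2) = 136.28 g/mol
n = mass/M = 99/136.28 = 0.7264 mol

0.7264 mol


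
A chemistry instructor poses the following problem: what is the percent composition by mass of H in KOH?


M(KOH) = 1×39.1 + 1×16.0 + 1×1.008 = 56.108 g/mol
Mass of H = 1 × 1.008 = 1.008 g/mol
% H = 1.008/56.108 × 100 = 1.80%

1.80%


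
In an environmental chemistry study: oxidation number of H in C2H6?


H is +1 with nonmetals
Oxidation number: +1

+1


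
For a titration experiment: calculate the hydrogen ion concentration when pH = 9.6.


[H+] = 10^(-pH) = 10^(-9.6)
= 2.51×10^-10 M

2.51×10^-10 M


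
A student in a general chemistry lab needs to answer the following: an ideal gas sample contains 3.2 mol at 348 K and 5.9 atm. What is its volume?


PV = nRT  (R = 0.08206 L·atm/(mol·K))
V = nRT/P = 3.2×0.08206×348/5.9
= 15.488 L

15.488 L


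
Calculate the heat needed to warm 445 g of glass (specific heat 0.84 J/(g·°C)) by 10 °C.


q = mcΔT = 445 × 0.84 × 10
= 3738.00 J

3738.00 J


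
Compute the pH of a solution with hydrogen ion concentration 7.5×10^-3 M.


pH = -log10([H+]) = -log10(7.5×10^-3)
= 3 - log10(7.5)
= 3 - 0.88
= 2.12

2.12


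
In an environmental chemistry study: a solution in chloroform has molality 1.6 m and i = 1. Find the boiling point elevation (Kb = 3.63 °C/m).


ΔTb = Kb × m × i
= 3.63 × 1.6 × 1
= 5.808 °C

5.808 °C


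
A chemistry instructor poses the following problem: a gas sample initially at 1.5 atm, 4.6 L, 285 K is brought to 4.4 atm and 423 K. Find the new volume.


P1V1/T1 = P2V2/T2
V2 = P1V1T2/(T1P2)
= 1.5×4.6×423/(285×4.4)
= 2.328 L

2.328 L


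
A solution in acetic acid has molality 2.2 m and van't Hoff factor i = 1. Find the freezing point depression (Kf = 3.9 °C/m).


ΔTf = Kf × m × i
= 3.9 × 2.2 × 1
= 8.58 °C

8.58 °C


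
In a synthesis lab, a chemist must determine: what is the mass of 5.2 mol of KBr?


M(KBr) = 119.0 g/mol
mass = n × M = 5.2 × 119.0 = 618.80 g

618.80 g


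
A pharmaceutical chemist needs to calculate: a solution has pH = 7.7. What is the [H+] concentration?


[H+] = 10^(-pH) = 10^(-7.7)
= 2.0×10^-8 M

2.0×10^-8 M


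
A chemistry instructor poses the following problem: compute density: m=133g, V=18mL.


ρ = mass/volume
= 133/18
= 7.389 g/mL

7.389 g/mL


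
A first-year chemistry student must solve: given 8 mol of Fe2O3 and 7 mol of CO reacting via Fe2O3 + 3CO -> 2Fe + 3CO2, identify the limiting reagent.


Mole ratio available / coefficient:
  Fe2O3: 8/1 = 8.000
  CO: 7/3 = 2.333
Smaller ratio is limiting.

CO


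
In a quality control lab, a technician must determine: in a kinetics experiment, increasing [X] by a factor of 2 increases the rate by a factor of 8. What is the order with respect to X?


rate ∝ [X]^n
2^n = 8 → n = 3
Order in X: 3

3


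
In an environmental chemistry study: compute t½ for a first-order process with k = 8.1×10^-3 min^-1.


t½ = ln2/k = 0.693147/(8.1×10^-3 min^-1)
= 85.57 min

85.57 min


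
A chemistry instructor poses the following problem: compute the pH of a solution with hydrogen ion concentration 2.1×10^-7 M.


pH = -log10([H+]) = -log10(2.1×10^-7)
= 7 - log10(2.1)
= 7 - 0.32
= 6.68

6.68


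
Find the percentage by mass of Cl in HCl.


M(HCl) = 1×1.008 + 1×35.45 = 36.458 g/mol
Mass of Cl = 1 × 35.45 = 35.45 g/mol
% Cl = 35.45/36.458 × 100 = 97.24%

97.24%


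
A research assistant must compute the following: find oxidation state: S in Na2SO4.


2(+1) + x + 4(-2) = 0, so x = +6
Oxidation number: +6

+6


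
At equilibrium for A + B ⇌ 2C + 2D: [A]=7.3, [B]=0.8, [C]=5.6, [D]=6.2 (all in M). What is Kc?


Kc = [C]^2[D]^2/([A][B])
= (5.6^2 × 6.2^2)/(7.3^1 × 0.8^1)
= 1205.4784/5.84
= 206.4

206.4


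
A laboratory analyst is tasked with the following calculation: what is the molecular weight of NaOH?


M(NaOH) = 1×22.99 + 1×16.0 + 1×1.008
= 22.99 + 16.0 + 1.01
= 40.0 g/mol

40.0 g/mol


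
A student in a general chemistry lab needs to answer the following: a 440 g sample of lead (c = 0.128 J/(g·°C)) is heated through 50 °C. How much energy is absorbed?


q = mcΔT = 440 × 0.128 × 50
= 2816.00 J

2816.00 J


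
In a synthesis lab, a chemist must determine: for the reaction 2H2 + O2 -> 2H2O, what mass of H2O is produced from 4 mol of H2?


Mole ratio H2O:H2 = 2:2
n(H2O) = 4 × 2/2 = 4.000 mol
mass = 4.000 × 18.02 = 72.08 g

72.08 g


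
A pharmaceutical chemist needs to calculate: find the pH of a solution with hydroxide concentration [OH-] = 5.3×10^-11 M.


pOH = -log10([OH-]) = -log10(5.3×10^-11)
= 11 - log10(5.3) = 10.28
pH = 14 - pOH = 14 - 10.28 = 3.72

3.72


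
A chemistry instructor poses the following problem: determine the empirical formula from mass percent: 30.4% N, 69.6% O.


Assume 100 g sample. Moles of each element:
  N: 30.4/14.01 = 2.17 mol
  O: 69.6/16.0 = 4.35 mol
Divide by smallest (2.17):
  N: 2.17/2.17 = 1.0
  O: 4.35/2.17 = 2.0
Empirical formula: NO2

NO2


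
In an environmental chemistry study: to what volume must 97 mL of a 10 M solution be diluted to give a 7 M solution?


C1V1 = C2V2
10 × 97 = 7 × V2
V2 = 970/7 = 138.57 mL

138.57 mL


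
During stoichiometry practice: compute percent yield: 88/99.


% yield = actual/theoretical × 100
= 88/99 × 100
= 88.89%

88.89%


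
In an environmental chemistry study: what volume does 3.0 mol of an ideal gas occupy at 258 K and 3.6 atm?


PV = nRT  (R = 0.08206 L·atm/(mol·K))
V = nRT/P = 3.0×0.08206×258/3.6
= 17.643 L

17.643 L


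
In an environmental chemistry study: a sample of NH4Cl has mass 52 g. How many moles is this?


M(NH4Cl) = 53.49 g/mol
n = mass/M = 52/53.49 = 0.9721 mol

0.9721 mol


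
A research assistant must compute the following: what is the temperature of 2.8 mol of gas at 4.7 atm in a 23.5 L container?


PV = nRT  (R = 0.08206 L·atm/(mol·K))
T = PV/(nR) = 4.7×23.5/(2.8×0.08206)
= 110.45/0.229768
= 480.70 K

480.70 K


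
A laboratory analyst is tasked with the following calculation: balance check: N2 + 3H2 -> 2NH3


Equation: N2 + 3H2 -> 2NH3
Check atoms: H: 6=6, N: 2=2
Balanced

Yes, balanced


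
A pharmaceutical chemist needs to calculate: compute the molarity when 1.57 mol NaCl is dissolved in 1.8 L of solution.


M = n/V = 1.57/1.8 = 0.872 mol/L

0.872 M


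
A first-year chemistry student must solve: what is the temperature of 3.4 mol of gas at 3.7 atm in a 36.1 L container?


PV = nRT  (R = 0.08206 L·atm/(mol·K))
T = PV/(nR) = 3.7×36.1/(3.4×0.08206)
= 133.57/0.279004
= 478.74 K

478.74 K


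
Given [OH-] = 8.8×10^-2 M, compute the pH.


pOH = -log10([OH-]) = -log10(8.8×10^-2)
= 2 - log10(8.8) = 1.06
pH = 14 - pOH = 14 - 1.06 = 12.94

12.94


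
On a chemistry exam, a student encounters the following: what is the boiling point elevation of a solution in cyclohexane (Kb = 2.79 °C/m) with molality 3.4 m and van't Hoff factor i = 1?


ΔTb = Kb × m × i
= 2.79 × 3.4 × 1
= 9.486 °C

9.486 °C


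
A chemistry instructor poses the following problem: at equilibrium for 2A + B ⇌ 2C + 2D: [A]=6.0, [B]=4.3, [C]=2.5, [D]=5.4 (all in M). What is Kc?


Kc = [C]^2[D]^2/([A]^2[B])
= (2.5^2 × 5.4^2)/(6.0^2 × 4.3^1)
= 182.25/154.8
= 1.177

1.177


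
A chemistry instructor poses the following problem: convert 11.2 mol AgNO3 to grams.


M(AgNO3) = 169.88 g/mol
mass = n × M = 11.2 × 169.88 = 1902.66 g

1902.66 g


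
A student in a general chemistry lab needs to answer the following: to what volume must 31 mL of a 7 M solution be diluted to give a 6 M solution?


C1V1 = C2V2
7 × 31 = 6 × V2
V2 = 217/6 = 36.17 mL

36.17 mL


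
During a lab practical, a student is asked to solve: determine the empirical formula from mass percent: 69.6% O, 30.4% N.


Assume 100 g sample. Moles of each element:
  O: 69.6/16.0 = 4.35 mol
  N: 30.4/14.01 = 2.17 mol
Divide by smallest (2.17):
  O: 4.35/2.17 = 2.0
  N: 2.17/2.17 = 1.0
Empirical formula: NO2

NO2


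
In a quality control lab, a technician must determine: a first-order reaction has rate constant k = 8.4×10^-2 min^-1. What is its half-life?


t½ = ln2/k = 0.693147/(8.4×10^-2 min^-1)
= 8.252 min

8.252 min


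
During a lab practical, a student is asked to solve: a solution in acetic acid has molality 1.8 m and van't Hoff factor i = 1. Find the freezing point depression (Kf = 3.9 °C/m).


ΔTf = Kf × m × i
= 3.9 × 1.8 × 1
= 7.02 °C

7.02 °C


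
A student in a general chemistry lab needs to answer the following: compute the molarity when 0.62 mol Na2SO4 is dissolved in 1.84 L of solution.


M = n/V = 0.62/1.84 = 0.337 mol/L

0.337 M


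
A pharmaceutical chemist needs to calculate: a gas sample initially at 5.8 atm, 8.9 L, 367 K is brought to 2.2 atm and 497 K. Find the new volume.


P1V1/T1 = P2V2/T2
V2 = P1V1T2/(T1P2)
= 5.8×8.9×497/(367×2.2)
= 31.775 L

31.775 L


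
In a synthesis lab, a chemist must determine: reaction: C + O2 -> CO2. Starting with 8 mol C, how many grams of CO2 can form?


Mole ratio CO2:C = 1:1
n(CO2) = 8 × 1/1 = 8.000 mol
mass = 8.000 × 44.01 = 352.08 g

352.08 g


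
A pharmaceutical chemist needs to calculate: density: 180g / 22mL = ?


ρ = mass/volume
= 180/22
= 8.182 g/mL

8.182 g/mL


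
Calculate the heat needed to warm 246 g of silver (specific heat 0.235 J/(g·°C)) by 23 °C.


q = mcΔT = 246 × 0.235 × 23
= 1329.63 J

1329.63 J


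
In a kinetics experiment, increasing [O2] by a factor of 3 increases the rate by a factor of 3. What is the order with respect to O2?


rate ∝ [O2]^n
3^n = 3 → n = 1
Order in O2: 1

1


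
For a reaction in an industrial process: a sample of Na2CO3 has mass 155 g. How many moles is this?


M(Na2CO3) = 105.99 g/mol
n = mass/M = 155/105.99 = 1.4624 mol

1.4624 mol


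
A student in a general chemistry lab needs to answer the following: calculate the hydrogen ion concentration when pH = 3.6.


[H+] = 10^(-pH) = 10^(-3.6)
= 2.51×10^-4 M

2.51×10^-4 M


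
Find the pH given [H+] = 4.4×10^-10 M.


pH = -log10([H+]) = -log10(4.4×10^-10)
= 10 - log10(4.4)
= 10 - 0.64
= 9.36

9.36


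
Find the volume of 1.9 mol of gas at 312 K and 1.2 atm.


PV = nRT  (R = 0.08206 L·atm/(mol·K))
V = nRT/P = 1.9×0.08206×312/1.2
= 40.538 L

40.538 L


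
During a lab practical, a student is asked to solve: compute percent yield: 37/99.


% yield = actual/theoretical × 100
= 37/99 × 100
= 37.37%

37.37%


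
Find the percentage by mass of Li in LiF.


M(LiF) = 1×6.94 + 1×19.0 = 25.94 g/mol
Mass of Li = 1 × 6.94 = 6.94 g/mol
% Li = 6.94/25.94 × 100 = 26.75%

26.75%


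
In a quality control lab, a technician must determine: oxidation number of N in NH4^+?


x + 4(+1) = +1, so x = -3
Oxidation number: -3

-3


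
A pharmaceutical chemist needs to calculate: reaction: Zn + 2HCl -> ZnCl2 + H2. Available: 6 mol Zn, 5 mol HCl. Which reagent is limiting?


Mole ratio available / coefficient:
  Zn: 6/1 = 6.000
  HCl: 5/2 = 2.500
Smaller ratio is limiting.

HCl


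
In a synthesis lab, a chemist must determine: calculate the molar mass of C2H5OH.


M(C2H5OH) = 2×12.01 + 6×1.008 + 1×16.0
= 24.02 + 6.05 + 16.0
= 46.07 g/mol

46.07 g/mol


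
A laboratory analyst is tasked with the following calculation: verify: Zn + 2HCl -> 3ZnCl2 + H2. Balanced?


Equation: Zn + 2HCl -> 3ZnCl2 + H2
Check atoms: Cl: 2≠6, H: 2=2, Zn: 1≠3
Not balanced

No, not balanced


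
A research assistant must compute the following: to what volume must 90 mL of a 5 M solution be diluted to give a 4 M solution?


C1V1 = C2V2
5 × 90 = 4 × V2
V2 = 450/4 = 112.5 mL

112.5 mL


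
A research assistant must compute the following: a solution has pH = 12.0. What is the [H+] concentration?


[H+] = 10^(-pH) = 10^(-12.0)
= 1.0×10^-12 M

1.0×10^-12 M


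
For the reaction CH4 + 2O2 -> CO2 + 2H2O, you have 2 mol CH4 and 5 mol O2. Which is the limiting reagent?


Mole ratio available / coefficient:
  CH4: 2/1 = 2.000
  O2: 5/2 = 2.500
Smaller ratio is limiting.

CH4


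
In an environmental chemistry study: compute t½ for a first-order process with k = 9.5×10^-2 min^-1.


t½ = ln2/k = 0.693147/(9.5×10^-2 min^-1)
= 7.296 min

7.296 min


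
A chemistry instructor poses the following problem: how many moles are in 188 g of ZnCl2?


M(ZnCl2) = 136.28 g/mol
n = mass/M = 188/136.28 = 1.3795 mol

1.3795 mol


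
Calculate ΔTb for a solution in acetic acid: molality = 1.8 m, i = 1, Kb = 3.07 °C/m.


ΔTb = Kb × m × i
= 3.07 × 1.8 × 1
= 5.526 °C

5.526 °C


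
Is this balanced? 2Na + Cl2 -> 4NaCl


Equation: 2Na + Cl2 -> 4NaCl
Check atoms: Cl: 2≠4, Na: 2≠4
Not balanced

No, not balanced


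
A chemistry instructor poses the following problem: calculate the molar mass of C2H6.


M(C2H6) = 2×12.01 + 6×1.008
= 24.02 + 6.05
= 30.07 g/mol

30.07 g/mol


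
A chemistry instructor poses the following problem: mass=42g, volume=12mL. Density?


ρ = mass/volume
= 42/12
= 3.5 g/mL

3.5 g/mL


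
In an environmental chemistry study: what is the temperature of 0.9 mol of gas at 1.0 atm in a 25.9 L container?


PV = nRT  (R = 0.08206 L·atm/(mol·K))
T = PV/(nR) = 1.0×25.9/(0.9×0.08206)
= 25.90/0.073854
= 350.69 K

350.69 K


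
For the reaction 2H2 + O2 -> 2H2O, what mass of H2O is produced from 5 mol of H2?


Mole ratio H2O:H2 = 2:2
n(H2O) = 5 × 2/2 = 5.000 mol
mass = 5.000 × 18.02 = 90.1 g

90.1 g


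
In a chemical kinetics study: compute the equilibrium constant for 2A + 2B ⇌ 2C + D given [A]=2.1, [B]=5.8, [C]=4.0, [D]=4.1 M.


Kc = [C]^2[D]/([A]^2[B]^2)
= (4.0^2 × 4.1^1)/(2.1^2 × 5.8^2)
= 65.6/148.3524
= 0.4422

0.4422


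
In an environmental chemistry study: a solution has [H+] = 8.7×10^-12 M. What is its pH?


pH = -log10([H+]) = -log10(8.7×10^-12)
= 12 - log10(8.7)
= 12 - 0.94
= 11.06

11.06


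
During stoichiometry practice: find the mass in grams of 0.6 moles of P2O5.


M(P2O5) = 141.94 g/mol
mass = n × M = 0.6 × 141.94 = 85.16 g

85.16 g


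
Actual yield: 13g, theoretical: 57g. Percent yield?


% yield = actual/theoretical × 100
= 13/57 × 100
= 22.81%

22.81%


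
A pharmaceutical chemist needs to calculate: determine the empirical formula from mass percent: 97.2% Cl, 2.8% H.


Assume 100 g sample. Moles of each element:
  Cl: 97.2/35.45 = 2.742 mol
  H: 2.8/1.008 = 2.778 mol
Divide by smallest (2.742):
  Cl: 2.742/2.742 = 1.0
  H: 2.778/2.742 = 1.01
Empirical formula: HCl

HCl


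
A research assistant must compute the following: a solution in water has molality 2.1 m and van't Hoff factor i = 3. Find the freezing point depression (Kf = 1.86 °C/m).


ΔTf = Kf × m × i
= 1.86 × 2.1 × 3
= 11.718 °C

11.718 °C


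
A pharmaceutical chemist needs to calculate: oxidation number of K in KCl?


Group 1 metal: +1
Oxidation number: +1

+1


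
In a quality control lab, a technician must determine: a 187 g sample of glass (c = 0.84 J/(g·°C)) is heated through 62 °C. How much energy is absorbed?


q = mcΔT = 187 × 0.84 × 62
= 9738.96 J

9738.96 J


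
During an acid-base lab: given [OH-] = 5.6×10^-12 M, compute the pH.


pOH = -log10([OH-]) = -log10(5.6×10^-12)
= 12 - log10(5.6) = 11.25
pH = 14 - pOH = 14 - 11.25 = 2.75

2.75


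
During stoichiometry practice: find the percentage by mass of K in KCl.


M(KCl) = 1×39.1 + 1×35.45 = 74.55 g/mol
Mass of K = 1 × 39.1 = 39.10 g/mol
% K = 39.10/74.55 × 100 = 52.45%

52.45%


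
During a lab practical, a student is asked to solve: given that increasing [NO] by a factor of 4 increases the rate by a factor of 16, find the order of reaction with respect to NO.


rate ∝ [NO]^n
4^n = 16 → n = 2
Order in NO: 2

2


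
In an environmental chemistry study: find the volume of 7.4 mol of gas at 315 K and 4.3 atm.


PV = nRT  (R = 0.08206 L·atm/(mol·K))
V = nRT/P = 7.4×0.08206×315/4.3
= 44.484 L

44.484 L


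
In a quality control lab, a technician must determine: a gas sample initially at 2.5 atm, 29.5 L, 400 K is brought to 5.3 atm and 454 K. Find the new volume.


P1V1/T1 = P2V2/T2
V2 = P1V1T2/(T1P2)
= 2.5×29.5×454/(400×5.3)
= 15.794 L

15.794 L


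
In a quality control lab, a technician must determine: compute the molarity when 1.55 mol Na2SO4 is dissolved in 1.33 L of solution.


M = n/V = 1.55/1.33 = 1.165 mol/L

1.165 M


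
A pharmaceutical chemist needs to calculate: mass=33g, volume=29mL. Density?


ρ = mass/volume
= 33/29
= 1.138 g/mL

1.138 g/mL


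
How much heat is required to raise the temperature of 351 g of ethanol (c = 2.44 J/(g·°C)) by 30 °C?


q = mcΔT = 351 × 2.44 × 30
= 25693.20 J

25693.20 J


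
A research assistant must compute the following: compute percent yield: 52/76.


% yield = actual/theoretical × 100
= 52/76 × 100
= 68.42%

68.42%


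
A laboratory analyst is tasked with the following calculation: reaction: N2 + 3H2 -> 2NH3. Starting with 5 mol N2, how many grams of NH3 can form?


Mole ratio NH3:N2 = 2:1
n(NH3) = 5 × 2/1 = 10.000 mol
mass = 10.000 × 17.03 = 170.3 g

170.3 g


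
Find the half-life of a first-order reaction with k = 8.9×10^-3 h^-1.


t½ = ln2/k = 0.693147/(8.9×10^-3 h^-1)
= 77.88 h

77.88 h


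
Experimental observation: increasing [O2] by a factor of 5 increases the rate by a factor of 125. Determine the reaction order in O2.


rate ∝ [O2]^n
5^n = 125 → n = 3
Order in O2: 3

3


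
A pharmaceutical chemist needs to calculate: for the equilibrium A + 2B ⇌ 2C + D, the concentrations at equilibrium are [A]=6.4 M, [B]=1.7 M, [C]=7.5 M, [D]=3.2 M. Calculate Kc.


Kc = [C]^2[D]/([A][B]^2)
= (7.5^2 × 3.2^1)/(6.4^1 × 1.7^2)
= 180/18.496
= 9.732

9.732


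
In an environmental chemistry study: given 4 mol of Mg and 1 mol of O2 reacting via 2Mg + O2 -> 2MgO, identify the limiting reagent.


Mole ratio available / coefficient:
  Mg: 4/2 = 2.000
  O2: 1/1 = 1.000
Smaller ratio is limiting.

O2


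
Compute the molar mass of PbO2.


M(PbO2) = 1×207.2 + 2×16.0
= 207.2 + 32.0
= 239.2 g/mol

239.2 g/mol


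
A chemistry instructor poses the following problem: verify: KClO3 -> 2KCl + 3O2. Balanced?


Equation: KClO3 -> 2KCl + 3O2
Check atoms: Cl: 1≠2, K: 1≠2, O: 3≠6
Not balanced

No, not balanced


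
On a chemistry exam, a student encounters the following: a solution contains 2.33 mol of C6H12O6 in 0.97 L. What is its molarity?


M = n/V = 2.33/0.97 = 2.402 mol/L

2.402 M


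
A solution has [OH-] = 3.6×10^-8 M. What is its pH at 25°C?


pOH = -log10([OH-]) = -log10(3.6×10^-8)
= 8 - log10(3.6) = 7.44
pH = 14 - pOH = 14 - 7.44 = 6.56

6.56


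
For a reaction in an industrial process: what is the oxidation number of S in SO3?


x + 3(-2) = 0, so x = +6
Oxidation number: +6

+6


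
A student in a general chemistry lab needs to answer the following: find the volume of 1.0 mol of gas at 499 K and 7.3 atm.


PV = nRT  (R = 0.08206 L·atm/(mol·K))
V = nRT/P = 1.0×0.08206×499/7.3
= 5.609 L

5.609 L


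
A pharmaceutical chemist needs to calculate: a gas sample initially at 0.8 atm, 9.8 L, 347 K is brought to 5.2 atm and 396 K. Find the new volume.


P1V1/T1 = P2V2/T2
V2 = P1V1T2/(T1P2)
= 0.8×9.8×396/(347×5.2)
= 1.721 L

1.721 L


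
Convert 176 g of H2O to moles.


M(H2O) = 18.02 g/mol
n = mass/M = 176/18.02 = 9.7669 mol

9.7669 mol


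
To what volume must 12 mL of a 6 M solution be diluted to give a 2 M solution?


C1V1 = C2V2
6 × 12 = 2 × V2
V2 = 72/2 = 36.0 mL

36.0 mL


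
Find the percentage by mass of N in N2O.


M(N2O) = 2×14.01 + 1×16.0 = 44.02 g/mol
Mass of N = 2 × 14.01 = 28.02 g/mol
% N = 28.02/44.02 × 100 = 63.65%

63.65%


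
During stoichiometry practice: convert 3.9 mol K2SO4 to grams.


M(K2SO4) = 174.27 g/mol
mass = n × M = 3.9 × 174.27 = 679.65 g

679.65 g


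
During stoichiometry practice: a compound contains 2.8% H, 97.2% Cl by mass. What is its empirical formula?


Assume 100 g sample. Moles of each element:
  H: 2.8/1.008 = 2.778 mol
  Cl: 97.2/35.45 = 2.742 mol
Divide by smallest (2.742):
  H: 2.778/2.742 = 1.01
  Cl: 2.742/2.742 = 1.0
Empirical formula: HCl

HCl


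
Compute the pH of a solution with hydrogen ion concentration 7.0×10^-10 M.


pH = -log10([H+]) = -log10(7.0×10^-10)
= 10 - log10(7.0)
= 10 - 0.85
= 9.15

9.15


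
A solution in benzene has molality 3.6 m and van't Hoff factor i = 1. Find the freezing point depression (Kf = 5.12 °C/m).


ΔTf = Kf × m × i
= 5.12 × 3.6 × 1
= 18.432 °C

18.432 °C


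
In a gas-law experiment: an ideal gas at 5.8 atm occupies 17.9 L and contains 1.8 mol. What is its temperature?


PV = nRT  (R = 0.08206 L·atm/(mol·K))
T = PV/(nR) = 5.8×17.9/(1.8×0.08206)
= 103.82/0.147708
= 702.87 K

702.87 K


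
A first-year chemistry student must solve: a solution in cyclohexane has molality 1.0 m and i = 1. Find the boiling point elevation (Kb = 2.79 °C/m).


ΔTb = Kb × m × i
= 2.79 × 1.0 × 1
= 2.79 °C

2.79 °C


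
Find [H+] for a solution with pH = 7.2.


[H+] = 10^(-pH) = 10^(-7.2)
= 6.31×10^-8 M

6.31×10^-8 M


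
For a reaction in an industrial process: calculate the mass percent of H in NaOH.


M(NaOH) = 1×22.99 + 1×16.0 + 1×1.008 = 39.998 g/mol
Mass of H = 1 × 1.008 = 1.008 g/mol
% H = 1.008/39.998 × 100 = 2.52%

2.52%


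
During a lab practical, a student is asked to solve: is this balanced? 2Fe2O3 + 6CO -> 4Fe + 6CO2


Equation: 2Fe2O3 + 6CO -> 4Fe + 6CO2
Check atoms: C: 6=6, Fe: 4=4, O: 12=12
Balanced

Yes, balanced


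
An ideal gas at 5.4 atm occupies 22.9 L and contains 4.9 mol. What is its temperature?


PV = nRT  (R = 0.08206 L·atm/(mol·K))
T = PV/(nR) = 5.4×22.9/(4.9×0.08206)
= 123.66/0.402094
= 307.54 K

307.54 K


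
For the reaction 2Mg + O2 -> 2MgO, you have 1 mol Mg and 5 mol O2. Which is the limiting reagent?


Mole ratio available / coefficient:
  Mg: 1/2 = 0.500
  O2: 5/1 = 5.000
Smaller ratio is limiting.

Mg


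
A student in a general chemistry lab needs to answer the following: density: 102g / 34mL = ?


ρ = mass/volume
= 102/34
= 3.0 g/mL

3.0 g/mL


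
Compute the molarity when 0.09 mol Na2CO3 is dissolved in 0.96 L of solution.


M = n/V = 0.09/0.96 = 0.094 mol/L

0.094 M


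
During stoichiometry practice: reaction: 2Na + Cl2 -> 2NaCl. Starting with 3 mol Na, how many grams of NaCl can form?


Mole ratio NaCl:Na = 2:2
n(NaCl) = 3 × 2/2 = 3.000 mol
mass = 3.000 × 58.44 = 175.32 g

175.32 g


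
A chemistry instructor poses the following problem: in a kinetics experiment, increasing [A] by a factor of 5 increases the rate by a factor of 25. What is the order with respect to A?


rate ∝ [A]^n
5^n = 25 → n = 2
Order in A: 2

2


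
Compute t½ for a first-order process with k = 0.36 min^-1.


t½ = ln2/k = 0.693147/(0.36 min^-1)
= 1.925 min

1.925 min


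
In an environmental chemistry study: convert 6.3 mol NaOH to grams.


M(NaOH) = 40.0 g/mol
mass = n × M = 6.3 × 40.0 = 252.00 g

252.00 g


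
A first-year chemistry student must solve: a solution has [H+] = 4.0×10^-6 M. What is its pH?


pH = -log10([H+]) = -log10(4.0×10^-6)
= 6 - log10(4.0)
= 6 - 0.6
= 5.4

5.4


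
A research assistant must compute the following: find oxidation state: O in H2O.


O is usually -2
Oxidation number: -2

-2


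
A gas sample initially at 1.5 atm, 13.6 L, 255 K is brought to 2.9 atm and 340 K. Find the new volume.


P1V1/T1 = P2V2/T2
V2 = P1V1T2/(T1P2)
= 1.5×13.6×340/(255×2.9)
= 9.379 L

9.379 L


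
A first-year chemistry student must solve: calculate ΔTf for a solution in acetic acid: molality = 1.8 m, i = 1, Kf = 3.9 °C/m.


ΔTf = Kf × m × i
= 3.9 × 1.8 × 1
= 7.02 °C

7.02 °C


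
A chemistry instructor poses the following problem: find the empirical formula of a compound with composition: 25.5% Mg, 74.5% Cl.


Assume 100 g sample. Moles of each element:
  Mg: 25.5/24.31 = 1.049 mol
  Cl: 74.5/35.45 = 2.102 mol
Divide by smallest (1.049):
  Mg: 1.049/1.049 = 1.0
  Cl: 2.102/1.049 = 2.0
Empirical formula: MgCl2

MgCl2


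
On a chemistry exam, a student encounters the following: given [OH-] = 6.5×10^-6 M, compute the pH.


pOH = -log10([OH-]) = -log10(6.5×10^-6)
= 6 - log10(6.5) = 5.19
pH = 14 - pOH = 14 - 5.19 = 8.81

8.81


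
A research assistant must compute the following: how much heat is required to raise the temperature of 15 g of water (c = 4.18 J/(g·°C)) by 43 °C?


q = mcΔT = 15 × 4.18 × 43
= 2696.10 J

2696.10 J


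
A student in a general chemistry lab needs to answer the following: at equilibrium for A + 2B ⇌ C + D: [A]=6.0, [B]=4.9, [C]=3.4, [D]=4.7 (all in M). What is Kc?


Kc = [C][D]/([A][B]^2)
= (3.4^1 × 4.7^1)/(6.0^1 × 4.9^2)
= 15.98/144.06
= 0.1109

0.1109


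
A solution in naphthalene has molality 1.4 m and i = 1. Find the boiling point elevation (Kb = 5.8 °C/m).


ΔTb = Kb × m × i
= 5.8 × 1.4 × 1
= 8.12 °C

8.12 °C


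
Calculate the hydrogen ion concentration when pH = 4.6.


[H+] = 10^(-pH) = 10^(-4.6)
= 2.51×10^-5 M

2.51×10^-5 M


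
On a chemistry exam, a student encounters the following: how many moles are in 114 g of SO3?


M(SO3) = 80.07 g/mol
n = mass/M = 114/80.07 = 1.4238 mol

1.4238 mol


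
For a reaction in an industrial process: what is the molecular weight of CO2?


M(CO2) = 1×12.01 + 2×16.0
= 12.01 + 32.0
= 44.01 g/mol

44.01 g/mol


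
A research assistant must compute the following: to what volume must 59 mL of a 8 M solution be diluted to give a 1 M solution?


C1V1 = C2V2
8 × 59 = 1 × V2
V2 = 472/1 = 472.0 mL

472.0 mL


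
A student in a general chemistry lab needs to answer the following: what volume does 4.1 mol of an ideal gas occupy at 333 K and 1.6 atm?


PV = nRT  (R = 0.08206 L·atm/(mol·K))
V = nRT/P = 4.1×0.08206×333/1.6
= 70.023 L

70.023 L


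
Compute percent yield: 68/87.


% yield = actual/theoretical × 100
= 68/87 × 100
= 78.16%

78.16%


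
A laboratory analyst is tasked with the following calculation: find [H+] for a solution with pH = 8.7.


[H+] = 10^(-pH) = 10^(-8.7)
= 2.0×10^-9 M

2.0×10^-9 M


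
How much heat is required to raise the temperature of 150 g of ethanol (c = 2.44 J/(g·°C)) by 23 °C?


q = mcΔT = 150 × 2.44 × 23
= 8418.00 J

8418.00 J


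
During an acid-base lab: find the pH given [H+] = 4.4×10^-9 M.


pH = -log10([H+]) = -log10(4.4×10^-9)
= 9 - log10(4.4)
= 9 - 0.64
= 8.36

8.36


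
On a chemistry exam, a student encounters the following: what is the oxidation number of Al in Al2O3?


Al is +3
Oxidation number: +3

+3


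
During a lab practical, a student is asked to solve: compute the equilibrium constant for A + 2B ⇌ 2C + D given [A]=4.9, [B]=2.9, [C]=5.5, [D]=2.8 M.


Kc = [C]^2[D]/([A][B]^2)
= (5.5^2 × 2.8^1)/(4.9^1 × 2.9^2)
= 84.7/41.209
= 2.055

2.055


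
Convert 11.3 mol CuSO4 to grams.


M(CuSO4) = 159.62 g/mol
mass = n × M = 11.3 × 159.62 = 1803.71 g

1803.71 g


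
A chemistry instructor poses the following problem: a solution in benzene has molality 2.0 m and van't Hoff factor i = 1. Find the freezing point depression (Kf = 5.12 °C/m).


ΔTf = Kf × m × i
= 5.12 × 2.0 × 1
= 10.24 °C

10.24 °C


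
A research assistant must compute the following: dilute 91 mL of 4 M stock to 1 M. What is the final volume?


C1V1 = C2V2
4 × 91 = 1 × V2
V2 = 364/1 = 364.0 mL

364.0 mL


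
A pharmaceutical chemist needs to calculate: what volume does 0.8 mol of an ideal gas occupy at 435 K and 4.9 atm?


PV = nRT  (R = 0.08206 L·atm/(mol·K))
V = nRT/P = 0.8×0.08206×435/4.9
= 5.828 L

5.828 L


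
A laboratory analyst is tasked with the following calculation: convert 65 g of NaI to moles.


M(NaI) = 149.89 g/mol
n = mass/M = 65/149.89 = 0.4337 mol

0.4337 mol


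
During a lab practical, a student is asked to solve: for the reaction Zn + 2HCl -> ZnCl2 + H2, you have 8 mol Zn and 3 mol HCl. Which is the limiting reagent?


Mole ratio available / coefficient:
  Zn: 8/1 = 8.000
  HCl: 3/2 = 1.500
Smaller ratio is limiting.

HCl


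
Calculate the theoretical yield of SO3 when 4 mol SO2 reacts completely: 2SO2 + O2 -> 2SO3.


Mole ratio SO3:SO2 = 2:2
n(SO3) = 4 × 2/2 = 4.000 mol
mass = 4.000 × 80.07 = 320.28 g

320.28 g


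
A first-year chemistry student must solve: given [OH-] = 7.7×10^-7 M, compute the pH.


pOH = -log10([OH-]) = -log10(7.7×10^-7)
= 7 - log10(7.7) = 6.11
pH = 14 - pOH = 14 - 6.11 = 7.89

7.89


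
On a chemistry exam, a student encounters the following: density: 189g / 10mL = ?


ρ = mass/volume
= 189/10
= 18.9 g/mL

18.9 g/mL


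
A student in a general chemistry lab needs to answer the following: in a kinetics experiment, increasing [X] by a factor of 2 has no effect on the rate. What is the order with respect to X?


rate ∝ [X]^n
rate ∝ [X]^0
Order in X: 0

0


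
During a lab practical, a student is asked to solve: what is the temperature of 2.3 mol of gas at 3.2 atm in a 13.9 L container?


PV = nRT  (R = 0.08206 L·atm/(mol·K))
T = PV/(nR) = 3.2×13.9/(2.3×0.08206)
= 44.48/0.188738
= 235.67 K

235.67 K


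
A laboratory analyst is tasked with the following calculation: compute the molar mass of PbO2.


M(PbO2) = 1×207.2 + 2×16.0
= 207.2 + 32.0
= 239.2 g/mol

239.2 g/mol


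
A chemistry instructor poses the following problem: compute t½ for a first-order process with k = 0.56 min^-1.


t½ = ln2/k = 0.693147/(0.56 min^-1)
= 1.238 min

1.238 min


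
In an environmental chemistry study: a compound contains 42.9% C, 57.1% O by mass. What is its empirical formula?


Assume 100 g sample. Moles of each element:
  C: 42.9/12.01 = 3.572 mol
  O: 57.1/16.0 = 3.569 mol
Divide by smallest (3.569):
  C: 3.572/3.569 = 1.0
  O: 3.569/3.569 = 1.0
Empirical formula: CO

CO


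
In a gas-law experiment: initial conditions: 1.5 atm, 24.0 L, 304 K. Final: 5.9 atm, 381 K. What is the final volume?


P1V1/T1 = P2V2/T2
V2 = P1V1T2/(T1P2)
= 1.5×24.0×381/(304×5.9)
= 7.647 L

7.647 L


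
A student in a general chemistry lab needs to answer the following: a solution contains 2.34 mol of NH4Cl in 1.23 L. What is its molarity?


M = n/V = 2.34/1.23 = 1.902 mol/L

1.902 M


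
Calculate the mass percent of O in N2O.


M(N2O) = 2×14.01 + 1×16.0 = 44.02 g/mol
Mass of O = 1 × 16.0 = 16.00 g/mol
% O = 16.00/44.02 × 100 = 36.35%

36.35%


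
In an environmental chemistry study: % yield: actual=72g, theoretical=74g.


% yield = actual/theoretical × 100
= 72/74 × 100
= 97.3%

97.3%


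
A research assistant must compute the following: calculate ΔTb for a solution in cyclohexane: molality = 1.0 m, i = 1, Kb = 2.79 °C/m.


ΔTb = Kb × m × i
= 2.79 × 1.0 × 1
= 2.79 °C

2.79 °C


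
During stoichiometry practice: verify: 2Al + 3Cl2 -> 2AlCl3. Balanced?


Equation: 2Al + 3Cl2 -> 2AlCl3
Check atoms: Al: 2=2, Cl: 6=6
Balanced

Yes, balanced


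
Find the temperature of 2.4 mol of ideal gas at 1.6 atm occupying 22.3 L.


PV = nRT  (R = 0.08206 L·atm/(mol·K))
T = PV/(nR) = 1.6×22.3/(2.4×0.08206)
= 35.68/0.196944
= 181.17 K

181.17 K
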